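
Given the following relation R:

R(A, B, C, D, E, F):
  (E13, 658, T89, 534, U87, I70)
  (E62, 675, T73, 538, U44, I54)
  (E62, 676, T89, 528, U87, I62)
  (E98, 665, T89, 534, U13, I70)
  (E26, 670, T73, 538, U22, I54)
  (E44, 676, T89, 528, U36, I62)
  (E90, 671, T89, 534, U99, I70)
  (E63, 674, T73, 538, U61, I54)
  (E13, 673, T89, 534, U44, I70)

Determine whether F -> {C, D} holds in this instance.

Yes

F=I70: 4 rows → {C,D} = (T89, 534), (T89, 534), (T89, 534), (T89, 534) ✓
F=I54: 3 rows → {C,D} = (T73, 538), (T73, 538), (T73, 538) ✓
F=I62: 2 rows → {C,D} = (T89, 528), (T89, 528) ✓
Every F value is associated with a single {C, D} value, so F -> {C, D} holds.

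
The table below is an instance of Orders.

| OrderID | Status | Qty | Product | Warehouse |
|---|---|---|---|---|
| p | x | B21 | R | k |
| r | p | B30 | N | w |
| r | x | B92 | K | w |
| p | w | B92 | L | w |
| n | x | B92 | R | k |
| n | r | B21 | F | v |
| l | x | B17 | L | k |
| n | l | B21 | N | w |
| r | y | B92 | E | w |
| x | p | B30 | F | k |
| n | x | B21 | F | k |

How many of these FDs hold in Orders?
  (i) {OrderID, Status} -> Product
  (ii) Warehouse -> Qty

0

(i) {OrderID, Status} -> Product: (OrderID=n, Status=x): 2 rows → Product takes values {R, F} — violation — fails.
(ii) Warehouse -> Qty: Warehouse=k: 5 rows → Qty takes values {B21, B92, B17, B30} — violation; Warehouse=w: 5 rows → Qty takes values {B30, B92, B21} — violation — fails.
None of the 2 dependencies hold.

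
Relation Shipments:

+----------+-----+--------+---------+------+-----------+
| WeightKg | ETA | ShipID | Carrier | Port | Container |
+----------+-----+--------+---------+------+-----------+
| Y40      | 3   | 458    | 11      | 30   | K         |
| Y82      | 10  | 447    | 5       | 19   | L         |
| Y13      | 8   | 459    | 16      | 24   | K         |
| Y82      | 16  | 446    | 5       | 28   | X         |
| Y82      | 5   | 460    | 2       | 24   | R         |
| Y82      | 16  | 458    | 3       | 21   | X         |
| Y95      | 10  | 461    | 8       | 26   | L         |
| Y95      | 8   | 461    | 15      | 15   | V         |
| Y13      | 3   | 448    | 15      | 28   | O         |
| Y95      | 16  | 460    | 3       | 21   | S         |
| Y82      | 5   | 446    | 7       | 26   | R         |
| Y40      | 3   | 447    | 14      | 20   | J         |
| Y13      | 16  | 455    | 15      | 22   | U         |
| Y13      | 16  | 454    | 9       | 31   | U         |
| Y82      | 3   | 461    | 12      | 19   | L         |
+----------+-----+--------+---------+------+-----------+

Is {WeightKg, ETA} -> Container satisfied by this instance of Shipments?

No

(WeightKg=Y40, ETA=3): 2 rows → Container takes values {K, J} — violation
(WeightKg=Y82, ETA=10): 1 row → Container = L ✓
(WeightKg=Y13, ETA=8): 1 row → Container = K ✓
(WeightKg=Y82, ETA=16): 2 rows → Container = X, X ✓
(WeightKg=Y82, ETA=5): 2 rows → Container = R, R ✓
(WeightKg=Y95, ETA=10): 1 row → Container = L ✓
(WeightKg=Y95, ETA=8): 1 row → Container = V ✓
(WeightKg=Y13, ETA=3): 1 row → Container = O ✓
(WeightKg=Y95, ETA=16): 1 row → Container = S ✓
(WeightKg=Y13, ETA=16): 2 rows → Container = U, U ✓
(WeightKg=Y82, ETA=3): 1 row → Container = L ✓
Two rows agree on {WeightKg, ETA} but differ on Container, so {WeightKg, ETA} -> Container does not hold.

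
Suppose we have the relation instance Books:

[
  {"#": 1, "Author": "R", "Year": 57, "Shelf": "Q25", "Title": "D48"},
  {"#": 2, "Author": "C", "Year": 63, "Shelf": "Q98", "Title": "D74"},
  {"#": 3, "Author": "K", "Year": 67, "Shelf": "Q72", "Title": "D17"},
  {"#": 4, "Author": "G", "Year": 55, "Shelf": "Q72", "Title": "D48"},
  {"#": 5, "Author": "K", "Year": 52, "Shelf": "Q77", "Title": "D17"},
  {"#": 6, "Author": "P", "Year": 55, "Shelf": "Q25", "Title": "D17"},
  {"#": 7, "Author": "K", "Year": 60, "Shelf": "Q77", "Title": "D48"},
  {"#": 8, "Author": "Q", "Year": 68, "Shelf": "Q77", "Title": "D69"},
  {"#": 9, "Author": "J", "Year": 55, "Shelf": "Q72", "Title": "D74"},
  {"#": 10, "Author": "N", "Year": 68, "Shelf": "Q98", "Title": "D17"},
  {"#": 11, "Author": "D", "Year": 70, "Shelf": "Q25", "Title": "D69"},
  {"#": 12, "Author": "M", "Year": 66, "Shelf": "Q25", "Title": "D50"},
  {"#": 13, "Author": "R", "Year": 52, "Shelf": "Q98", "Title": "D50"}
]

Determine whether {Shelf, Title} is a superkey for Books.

All 13 rows have distinct {Shelf, Title} values, so {Shelf, Title} → (all attributes) holds and {Shelf, Title} is a superkey.

Yes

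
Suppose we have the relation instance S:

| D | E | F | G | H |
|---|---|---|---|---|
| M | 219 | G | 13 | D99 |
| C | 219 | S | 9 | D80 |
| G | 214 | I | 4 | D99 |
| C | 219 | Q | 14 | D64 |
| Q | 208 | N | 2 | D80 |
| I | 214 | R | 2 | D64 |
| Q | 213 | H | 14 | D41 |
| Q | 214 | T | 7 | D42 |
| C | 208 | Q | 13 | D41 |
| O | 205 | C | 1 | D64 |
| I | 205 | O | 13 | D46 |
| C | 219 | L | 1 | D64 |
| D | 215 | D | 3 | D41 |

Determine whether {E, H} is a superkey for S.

Two distinct rows share (E=219, H=D64), so {E, H} does not determine every attribute — not a superkey.

No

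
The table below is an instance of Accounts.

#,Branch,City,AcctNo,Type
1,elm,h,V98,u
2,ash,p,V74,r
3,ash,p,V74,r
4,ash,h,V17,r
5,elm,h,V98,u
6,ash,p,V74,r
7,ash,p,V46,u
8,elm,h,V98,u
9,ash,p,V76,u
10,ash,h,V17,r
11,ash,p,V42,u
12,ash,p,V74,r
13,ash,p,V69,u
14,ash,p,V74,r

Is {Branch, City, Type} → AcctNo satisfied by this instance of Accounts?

(Branch=elm, City=h, Type=u): rows 1, 5, 8 → AcctNo = V98, V98, V98 ✓
(Branch=ash, City=p, Type=r): rows 2, 3, 6, 12, 14 → AcctNo = V74, V74, V74, V74, V74 ✓
(Branch=ash, City=h, Type=r): rows 4, 10 → AcctNo = V17, V17 ✓
(Branch=ash, City=p, Type=u): rows 7, 9, 11, 13 → AcctNo takes values {V46, V76, V42, V69} — violation
Two rows agree on {Branch, City, Type} but differ on AcctNo, so {Branch, City, Type} → AcctNo does not hold.

No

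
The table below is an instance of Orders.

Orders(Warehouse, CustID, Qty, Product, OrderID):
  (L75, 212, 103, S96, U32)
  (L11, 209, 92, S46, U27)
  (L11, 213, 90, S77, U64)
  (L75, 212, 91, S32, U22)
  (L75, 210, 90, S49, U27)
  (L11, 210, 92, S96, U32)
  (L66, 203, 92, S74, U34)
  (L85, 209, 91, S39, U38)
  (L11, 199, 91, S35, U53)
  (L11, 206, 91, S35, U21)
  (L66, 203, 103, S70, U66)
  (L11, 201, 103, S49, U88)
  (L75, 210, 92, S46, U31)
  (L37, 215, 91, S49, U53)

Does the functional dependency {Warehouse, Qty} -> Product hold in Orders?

(Warehouse=L75, Qty=103): 1 row → Product = S96 ✓
(Warehouse=L11, Qty=92): 2 rows → Product takes values {S46, S96} — violation
(Warehouse=L11, Qty=90): 1 row → Product = S77 ✓
(Warehouse=L75, Qty=91): 1 row → Product = S32 ✓
(Warehouse=L75, Qty=90): 1 row → Product = S49 ✓
(Warehouse=L66, Qty=92): 1 row → Product = S74 ✓
(Warehouse=L85, Qty=91): 1 row → Product = S39 ✓
(Warehouse=L11, Qty=91): 2 rows → Product = S35, S35 ✓
(Warehouse=L66, Qty=103): 1 row → Product = S70 ✓
(Warehouse=L11, Qty=103): 1 row → Product = S49 ✓
(Warehouse=L75, Qty=92): 1 row → Product = S46 ✓
(Warehouse=L37, Qty=91): 1 row → Product = S49 ✓
Two rows agree on {Warehouse, Qty} but differ on Product, so {Warehouse, Qty} -> Product does not hold.

No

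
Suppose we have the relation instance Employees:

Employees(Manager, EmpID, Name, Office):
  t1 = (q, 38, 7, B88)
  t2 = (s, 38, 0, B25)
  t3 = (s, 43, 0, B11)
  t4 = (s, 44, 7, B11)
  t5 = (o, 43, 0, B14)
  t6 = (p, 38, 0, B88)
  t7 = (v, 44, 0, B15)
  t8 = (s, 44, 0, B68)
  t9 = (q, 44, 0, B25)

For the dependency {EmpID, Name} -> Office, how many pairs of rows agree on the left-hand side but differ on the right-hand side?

(EmpID=38, Name=0): violating pairs (2,6) — 1 pair.
(EmpID=43, Name=0): violating pairs (3,5) — 1 pair.
(EmpID=44, Name=0): violating pairs (7,8), (7,9), (8,9) — 3 pairs.

5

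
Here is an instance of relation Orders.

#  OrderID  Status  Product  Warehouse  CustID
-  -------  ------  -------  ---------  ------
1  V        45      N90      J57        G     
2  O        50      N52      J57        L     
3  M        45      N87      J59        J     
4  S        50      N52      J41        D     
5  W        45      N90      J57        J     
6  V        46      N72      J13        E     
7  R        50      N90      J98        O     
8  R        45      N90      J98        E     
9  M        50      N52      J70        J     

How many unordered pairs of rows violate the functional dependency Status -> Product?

Status=45: violating pairs (1,3), (3,5), (3,8) — 3 pairs.
Status=50: violating pairs (2,7), (4,7), (7,9) — 3 pairs.

6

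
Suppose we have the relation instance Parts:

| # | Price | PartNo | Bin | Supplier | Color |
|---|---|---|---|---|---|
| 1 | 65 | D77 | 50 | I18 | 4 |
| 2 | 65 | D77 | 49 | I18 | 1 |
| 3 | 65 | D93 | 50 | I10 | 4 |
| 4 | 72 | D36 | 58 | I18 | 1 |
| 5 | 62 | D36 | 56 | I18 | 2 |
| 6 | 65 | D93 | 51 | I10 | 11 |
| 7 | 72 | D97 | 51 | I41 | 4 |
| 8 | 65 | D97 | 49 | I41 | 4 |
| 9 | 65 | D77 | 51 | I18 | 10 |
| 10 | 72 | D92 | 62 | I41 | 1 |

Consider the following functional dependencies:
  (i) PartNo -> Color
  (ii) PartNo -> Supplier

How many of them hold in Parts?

1

(i) PartNo -> Color: PartNo=D77: rows 1, 2, 9 → Color takes values {4, 1, 10} — violation; PartNo=D93: rows 3, 6 → Color takes values {4, 11} — violation; PartNo=D36: rows 4, 5 → Color takes values {1, 2} — violation — fails.
(ii) PartNo -> Supplier: every LHS value maps to a single RHS value — holds.
1 of the 2 dependencies holds.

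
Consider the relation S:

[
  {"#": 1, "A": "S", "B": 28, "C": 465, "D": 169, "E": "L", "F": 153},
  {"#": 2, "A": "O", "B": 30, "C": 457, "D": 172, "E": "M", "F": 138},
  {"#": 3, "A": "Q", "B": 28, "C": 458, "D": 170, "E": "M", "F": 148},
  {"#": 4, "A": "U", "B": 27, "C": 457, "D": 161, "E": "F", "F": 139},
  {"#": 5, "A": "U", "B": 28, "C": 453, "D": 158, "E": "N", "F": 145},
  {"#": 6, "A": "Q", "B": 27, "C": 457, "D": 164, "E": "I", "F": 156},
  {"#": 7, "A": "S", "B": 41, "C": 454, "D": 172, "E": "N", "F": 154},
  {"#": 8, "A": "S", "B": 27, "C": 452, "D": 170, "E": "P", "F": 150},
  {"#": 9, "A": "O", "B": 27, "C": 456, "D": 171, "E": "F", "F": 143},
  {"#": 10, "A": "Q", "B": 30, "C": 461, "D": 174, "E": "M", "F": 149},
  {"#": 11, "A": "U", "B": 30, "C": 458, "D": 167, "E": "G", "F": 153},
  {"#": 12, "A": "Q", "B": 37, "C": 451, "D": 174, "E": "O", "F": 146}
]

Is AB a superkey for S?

Yes

All 12 rows have distinct AB values, so AB → (all attributes) holds and AB is a superkey.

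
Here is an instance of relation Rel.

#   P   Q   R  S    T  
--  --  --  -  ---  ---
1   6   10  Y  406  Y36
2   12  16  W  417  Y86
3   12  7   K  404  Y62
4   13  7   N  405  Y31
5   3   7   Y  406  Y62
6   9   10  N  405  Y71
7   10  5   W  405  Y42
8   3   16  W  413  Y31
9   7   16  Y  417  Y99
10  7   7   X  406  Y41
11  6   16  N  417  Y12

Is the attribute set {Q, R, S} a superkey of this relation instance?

All 11 rows have distinct {Q, R, S} values, so {Q, R, S} → (all attributes) holds and {Q, R, S} is a superkey.

Yes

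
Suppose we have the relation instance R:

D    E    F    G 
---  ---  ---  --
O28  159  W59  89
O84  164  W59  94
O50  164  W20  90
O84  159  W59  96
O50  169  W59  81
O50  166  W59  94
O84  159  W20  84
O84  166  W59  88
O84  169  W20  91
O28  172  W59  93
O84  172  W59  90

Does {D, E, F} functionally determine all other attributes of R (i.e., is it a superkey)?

Yes

All 11 rows have distinct {D, E, F} values, so {D, E, F} → (all attributes) holds and {D, E, F} is a superkey.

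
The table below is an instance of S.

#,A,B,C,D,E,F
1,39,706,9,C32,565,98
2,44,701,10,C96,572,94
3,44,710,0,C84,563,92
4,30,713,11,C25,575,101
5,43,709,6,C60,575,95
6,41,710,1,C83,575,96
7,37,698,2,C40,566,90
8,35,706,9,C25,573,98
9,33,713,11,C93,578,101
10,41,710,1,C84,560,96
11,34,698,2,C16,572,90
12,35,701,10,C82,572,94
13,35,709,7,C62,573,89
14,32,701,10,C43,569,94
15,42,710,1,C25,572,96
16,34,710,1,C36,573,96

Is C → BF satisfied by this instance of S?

Yes

C=9: rows 1, 8 → {B,F} = (706, 98), (706, 98) ✓
C=10: rows 2, 12, 14 → {B,F} = (701, 94), (701, 94), (701, 94) ✓
C=0: row 3 → {B,F} = (710, 92) ✓
C=11: rows 4, 9 → {B,F} = (713, 101), (713, 101) ✓
C=6: row 5 → {B,F} = (709, 95) ✓
C=1: rows 6, 10, 15, 16 → {B,F} = (710, 96), (710, 96), (710, 96), (710, 96) ✓
C=2: rows 7, 11 → {B,F} = (698, 90), (698, 90) ✓
C=7: row 13 → {B,F} = (709, 89) ✓
Every C value is associated with a single BF value, so C → BF holds.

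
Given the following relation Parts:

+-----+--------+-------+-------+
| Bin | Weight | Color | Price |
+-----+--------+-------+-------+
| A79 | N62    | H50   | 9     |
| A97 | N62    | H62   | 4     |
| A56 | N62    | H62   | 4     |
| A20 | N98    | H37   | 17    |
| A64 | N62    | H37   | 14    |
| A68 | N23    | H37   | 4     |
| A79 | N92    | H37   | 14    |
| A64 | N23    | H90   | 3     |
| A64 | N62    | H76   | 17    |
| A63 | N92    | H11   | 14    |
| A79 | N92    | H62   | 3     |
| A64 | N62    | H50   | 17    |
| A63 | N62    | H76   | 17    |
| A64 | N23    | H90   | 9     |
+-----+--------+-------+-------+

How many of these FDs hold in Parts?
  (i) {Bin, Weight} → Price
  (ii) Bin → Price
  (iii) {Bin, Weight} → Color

(i) {Bin, Weight} → Price: (Bin=A64, Weight=N62): 3 rows → Price takes values {14, 17} — violation; (Bin=A79, Weight=N92): 2 rows → Price takes values {14, 3} — violation; (Bin=A64, Weight=N23): 2 rows → Price takes values {3, 9} — violation — fails.
(ii) Bin → Price: Bin=A79: 3 rows → Price takes values {9, 14, 3} — violation; Bin=A64: 5 rows → Price takes values {14, 3, 17, 9} — violation; Bin=A63: 2 rows → Price takes values {14, 17} — violation — fails.
(iii) {Bin, Weight} → Color: (Bin=A64, Weight=N62): 3 rows → Color takes values {H37, H76, H50} — violation; (Bin=A79, Weight=N92): 2 rows → Color takes values {H37, H62} — violation — fails.
None of the 3 dependencies hold.

0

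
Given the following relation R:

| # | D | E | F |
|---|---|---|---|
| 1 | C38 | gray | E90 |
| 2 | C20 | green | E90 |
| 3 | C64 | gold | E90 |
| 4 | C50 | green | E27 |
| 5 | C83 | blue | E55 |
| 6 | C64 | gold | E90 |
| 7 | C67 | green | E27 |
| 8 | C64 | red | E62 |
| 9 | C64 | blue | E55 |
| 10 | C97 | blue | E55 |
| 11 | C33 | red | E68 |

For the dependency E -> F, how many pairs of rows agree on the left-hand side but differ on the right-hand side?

3

E=green: violating pairs (2,4), (2,7) — 2 pairs.
E=gold: all 2 rows agree on F — 0 pairs.
E=blue: all 3 rows agree on F — 0 pairs.
E=red: violating pairs (8,11) — 1 pair.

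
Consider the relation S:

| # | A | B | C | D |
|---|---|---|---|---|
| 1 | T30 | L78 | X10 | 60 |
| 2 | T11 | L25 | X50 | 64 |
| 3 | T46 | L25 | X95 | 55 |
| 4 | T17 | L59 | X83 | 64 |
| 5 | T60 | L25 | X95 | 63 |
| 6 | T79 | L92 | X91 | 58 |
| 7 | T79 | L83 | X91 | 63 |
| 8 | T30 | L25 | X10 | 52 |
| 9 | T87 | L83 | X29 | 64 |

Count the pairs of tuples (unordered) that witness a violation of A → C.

0

A=T30: all 2 rows agree on C — 0 pairs.
A=T79: all 2 rows agree on C — 0 pairs.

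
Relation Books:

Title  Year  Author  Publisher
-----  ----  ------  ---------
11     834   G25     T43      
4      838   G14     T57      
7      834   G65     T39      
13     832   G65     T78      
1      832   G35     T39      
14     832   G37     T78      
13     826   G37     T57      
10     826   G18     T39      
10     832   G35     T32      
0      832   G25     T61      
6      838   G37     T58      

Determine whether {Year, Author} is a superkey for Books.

Two distinct rows share (Year=832, Author=G35), so {Year, Author} does not determine every attribute — not a superkey.

No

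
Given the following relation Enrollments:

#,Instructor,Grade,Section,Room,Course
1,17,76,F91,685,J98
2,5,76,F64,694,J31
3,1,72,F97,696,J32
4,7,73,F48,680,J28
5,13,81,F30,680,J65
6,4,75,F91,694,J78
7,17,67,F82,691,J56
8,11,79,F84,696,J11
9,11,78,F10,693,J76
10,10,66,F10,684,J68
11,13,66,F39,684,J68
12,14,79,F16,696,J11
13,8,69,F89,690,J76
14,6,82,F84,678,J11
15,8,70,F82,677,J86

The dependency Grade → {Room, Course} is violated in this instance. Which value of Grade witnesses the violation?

Grade=76: rows 1, 2 → {Room,Course} takes values {(685, J98), (694, J31)} — violation
Grade=72: row 3 → {Room,Course} = (696, J32) ✓
Grade=73: row 4 → {Room,Course} = (680, J28) ✓
Grade=81: row 5 → {Room,Course} = (680, J65) ✓
Grade=75: row 6 → {Room,Course} = (694, J78) ✓
Grade=67: row 7 → {Room,Course} = (691, J56) ✓
Grade=79: rows 8, 12 → {Room,Course} = (696, J11), (696, J11) ✓
Grade=78: row 9 → {Room,Course} = (693, J76) ✓
Grade=66: rows 10, 11 → {Room,Course} = (684, J68), (684, J68) ✓
Grade=69: row 13 → {Room,Course} = (690, J76) ✓
Grade=82: row 14 → {Room,Course} = (678, J11) ✓
Grade=70: row 15 → {Room,Course} = (677, J86) ✓
The only Grade value with inconsistent RHS is Grade=76.

76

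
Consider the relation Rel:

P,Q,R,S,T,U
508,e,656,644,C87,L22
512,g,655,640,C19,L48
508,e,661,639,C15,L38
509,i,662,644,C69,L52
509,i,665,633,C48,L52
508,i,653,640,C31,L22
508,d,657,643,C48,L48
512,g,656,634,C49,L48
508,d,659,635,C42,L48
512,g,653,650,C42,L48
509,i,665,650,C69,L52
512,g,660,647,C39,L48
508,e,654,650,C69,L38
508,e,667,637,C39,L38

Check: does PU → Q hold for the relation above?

(P=508, U=L22): 2 rows → Q takes values {e, i} — violation
(P=512, U=L48): 4 rows → Q = g, g, g, g ✓
(P=508, U=L38): 3 rows → Q = e, e, e ✓
(P=509, U=L52): 3 rows → Q = i, i, i ✓
(P=508, U=L48): 2 rows → Q = d, d ✓
Two rows agree on PU but differ on Q, so PU → Q does not hold.

No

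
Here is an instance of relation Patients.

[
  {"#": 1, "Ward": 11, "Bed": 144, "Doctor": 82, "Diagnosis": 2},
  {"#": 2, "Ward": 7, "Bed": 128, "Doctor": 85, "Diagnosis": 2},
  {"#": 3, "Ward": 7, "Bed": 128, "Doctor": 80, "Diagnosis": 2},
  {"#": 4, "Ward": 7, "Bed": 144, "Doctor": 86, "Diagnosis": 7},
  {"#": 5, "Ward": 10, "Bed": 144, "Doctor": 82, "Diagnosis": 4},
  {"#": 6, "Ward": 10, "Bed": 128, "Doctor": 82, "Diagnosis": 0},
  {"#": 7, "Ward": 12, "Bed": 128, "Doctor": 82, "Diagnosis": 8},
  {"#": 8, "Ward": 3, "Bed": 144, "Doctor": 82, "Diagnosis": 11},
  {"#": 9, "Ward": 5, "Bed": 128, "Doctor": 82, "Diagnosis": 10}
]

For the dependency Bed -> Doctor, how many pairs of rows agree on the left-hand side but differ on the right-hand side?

Bed=144: violating pairs (1,4), (4,5), (4,8) — 3 pairs.
Bed=128: violating pairs (2,3), (2,6), (2,7), (2,9), (3,6), (3,7), (3,9) — 7 pairs.

10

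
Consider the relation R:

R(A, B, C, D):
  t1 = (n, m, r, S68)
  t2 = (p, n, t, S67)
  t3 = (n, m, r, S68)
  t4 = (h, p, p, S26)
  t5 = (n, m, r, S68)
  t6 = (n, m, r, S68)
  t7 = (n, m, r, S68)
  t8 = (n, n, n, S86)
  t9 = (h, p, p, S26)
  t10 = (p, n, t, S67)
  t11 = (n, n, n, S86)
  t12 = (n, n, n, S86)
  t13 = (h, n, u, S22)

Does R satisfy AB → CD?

Yes

(A=n, B=m): rows 1, 3, 5, 6, 7 → {C,D} = (r, S68), (r, S68), (r, S68), (r, S68), (r, S68) ✓
(A=p, B=n): rows 2, 10 → {C,D} = (t, S67), (t, S67) ✓
(A=h, B=p): rows 4, 9 → {C,D} = (p, S26), (p, S26) ✓
(A=n, B=n): rows 8, 11, 12 → {C,D} = (n, S86), (n, S86), (n, S86) ✓
(A=h, B=n): row 13 → {C,D} = (u, S22) ✓
Every AB value is associated with a single CD value, so AB → CD holds.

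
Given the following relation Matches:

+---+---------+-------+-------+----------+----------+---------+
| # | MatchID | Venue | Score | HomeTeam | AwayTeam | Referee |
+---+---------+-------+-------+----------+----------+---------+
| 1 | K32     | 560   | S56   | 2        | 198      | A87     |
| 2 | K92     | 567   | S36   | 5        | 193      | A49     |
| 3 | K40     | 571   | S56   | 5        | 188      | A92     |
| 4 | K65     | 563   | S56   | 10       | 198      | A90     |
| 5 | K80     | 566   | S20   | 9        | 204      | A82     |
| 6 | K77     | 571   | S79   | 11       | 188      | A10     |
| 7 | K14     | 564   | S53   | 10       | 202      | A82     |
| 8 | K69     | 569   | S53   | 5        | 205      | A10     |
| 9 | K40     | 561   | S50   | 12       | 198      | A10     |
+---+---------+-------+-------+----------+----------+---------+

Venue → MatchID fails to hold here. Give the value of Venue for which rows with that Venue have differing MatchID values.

571

Venue=560: row 1 → MatchID = K32 ✓
Venue=567: row 2 → MatchID = K92 ✓
Venue=571: rows 3, 6 → MatchID takes values {K40, K77} — violation
Venue=563: row 4 → MatchID = K65 ✓
Venue=566: row 5 → MatchID = K80 ✓
Venue=564: row 7 → MatchID = K14 ✓
Venue=569: row 8 → MatchID = K69 ✓
Venue=561: row 9 → MatchID = K40 ✓
The only Venue value with inconsistent MatchID is Venue=571.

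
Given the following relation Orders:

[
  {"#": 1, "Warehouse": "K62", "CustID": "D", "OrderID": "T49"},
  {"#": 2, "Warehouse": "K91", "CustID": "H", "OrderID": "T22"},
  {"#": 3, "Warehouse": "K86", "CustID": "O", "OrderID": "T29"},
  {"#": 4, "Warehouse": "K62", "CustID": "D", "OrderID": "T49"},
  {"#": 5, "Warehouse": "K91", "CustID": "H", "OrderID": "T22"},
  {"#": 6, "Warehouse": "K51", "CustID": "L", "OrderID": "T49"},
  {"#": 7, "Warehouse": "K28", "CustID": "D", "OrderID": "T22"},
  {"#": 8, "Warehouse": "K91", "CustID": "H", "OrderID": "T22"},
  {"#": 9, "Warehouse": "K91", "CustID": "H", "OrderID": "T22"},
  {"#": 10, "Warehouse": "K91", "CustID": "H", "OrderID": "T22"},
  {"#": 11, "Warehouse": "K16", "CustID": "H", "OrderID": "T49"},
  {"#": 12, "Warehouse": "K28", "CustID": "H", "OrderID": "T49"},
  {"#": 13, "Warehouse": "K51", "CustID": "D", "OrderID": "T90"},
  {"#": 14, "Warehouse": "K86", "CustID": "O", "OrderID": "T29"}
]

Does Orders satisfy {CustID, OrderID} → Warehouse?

(CustID=D, OrderID=T49): rows 1, 4 → Warehouse = K62, K62 ✓
(CustID=H, OrderID=T22): rows 2, 5, 8, 9, 10 → Warehouse = K91, K91, K91, K91, K91 ✓
(CustID=O, OrderID=T29): rows 3, 14 → Warehouse = K86, K86 ✓
(CustID=L, OrderID=T49): row 6 → Warehouse = K51 ✓
(CustID=D, OrderID=T22): row 7 → Warehouse = K28 ✓
(CustID=H, OrderID=T49): rows 11, 12 → Warehouse takes values {K16, K28} — violation
(CustID=D, OrderID=T90): row 13 → Warehouse = K51 ✓
Two rows agree on {CustID, OrderID} but differ on Warehouse, so {CustID, OrderID} → Warehouse does not hold.

No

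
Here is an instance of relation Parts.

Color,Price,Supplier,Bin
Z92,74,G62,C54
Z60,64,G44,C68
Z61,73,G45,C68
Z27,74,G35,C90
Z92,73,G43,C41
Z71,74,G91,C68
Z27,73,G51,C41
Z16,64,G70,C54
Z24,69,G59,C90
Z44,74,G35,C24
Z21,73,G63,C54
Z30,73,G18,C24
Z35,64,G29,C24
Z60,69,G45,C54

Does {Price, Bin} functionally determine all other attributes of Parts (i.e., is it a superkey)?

Two distinct rows share (Price=73, Bin=C41), so {Price, Bin} does not determine every attribute — not a superkey.

No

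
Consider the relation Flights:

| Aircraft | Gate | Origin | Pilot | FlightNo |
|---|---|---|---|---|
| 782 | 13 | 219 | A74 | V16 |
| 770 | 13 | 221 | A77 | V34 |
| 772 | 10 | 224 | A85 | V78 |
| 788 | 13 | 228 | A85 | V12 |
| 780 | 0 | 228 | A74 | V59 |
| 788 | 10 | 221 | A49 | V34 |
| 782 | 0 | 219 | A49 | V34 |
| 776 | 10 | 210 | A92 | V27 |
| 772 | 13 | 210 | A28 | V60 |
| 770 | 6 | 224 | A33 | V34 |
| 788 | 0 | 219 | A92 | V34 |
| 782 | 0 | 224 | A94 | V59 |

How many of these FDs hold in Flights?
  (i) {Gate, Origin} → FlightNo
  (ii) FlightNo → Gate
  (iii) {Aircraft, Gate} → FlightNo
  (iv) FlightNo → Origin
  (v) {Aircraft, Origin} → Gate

(i) {Gate, Origin} → FlightNo: every LHS value maps to a single RHS value — holds.
(ii) FlightNo → Gate: FlightNo=V34: 5 rows → Gate takes values {13, 10, 0, 6} — violation — fails.
(iii) {Aircraft, Gate} → FlightNo: (Aircraft=782, Gate=0): 2 rows → FlightNo takes values {V34, V59} — violation — fails.
(iv) FlightNo → Origin: FlightNo=V34: 5 rows → Origin takes values {221, 219, 224} — violation; FlightNo=V59: 2 rows → Origin takes values {228, 224} — violation — fails.
(v) {Aircraft, Origin} → Gate: (Aircraft=782, Origin=219): 2 rows → Gate takes values {13, 0} — violation — fails.
1 of the 5 dependencies holds.

1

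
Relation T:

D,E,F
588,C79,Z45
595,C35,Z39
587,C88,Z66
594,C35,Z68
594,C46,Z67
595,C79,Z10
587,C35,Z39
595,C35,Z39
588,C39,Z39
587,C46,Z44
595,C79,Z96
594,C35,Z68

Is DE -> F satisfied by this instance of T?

(D=588, E=C79): 1 row → F = Z45 ✓
(D=595, E=C35): 2 rows → F = Z39, Z39 ✓
(D=587, E=C88): 1 row → F = Z66 ✓
(D=594, E=C35): 2 rows → F = Z68, Z68 ✓
(D=594, E=C46): 1 row → F = Z67 ✓
(D=595, E=C79): 2 rows → F takes values {Z10, Z96} — violation
(D=587, E=C35): 1 row → F = Z39 ✓
(D=588, E=C39): 1 row → F = Z39 ✓
(D=587, E=C46): 1 row → F = Z44 ✓
Two rows agree on DE but differ on F, so DE -> F does not hold.

No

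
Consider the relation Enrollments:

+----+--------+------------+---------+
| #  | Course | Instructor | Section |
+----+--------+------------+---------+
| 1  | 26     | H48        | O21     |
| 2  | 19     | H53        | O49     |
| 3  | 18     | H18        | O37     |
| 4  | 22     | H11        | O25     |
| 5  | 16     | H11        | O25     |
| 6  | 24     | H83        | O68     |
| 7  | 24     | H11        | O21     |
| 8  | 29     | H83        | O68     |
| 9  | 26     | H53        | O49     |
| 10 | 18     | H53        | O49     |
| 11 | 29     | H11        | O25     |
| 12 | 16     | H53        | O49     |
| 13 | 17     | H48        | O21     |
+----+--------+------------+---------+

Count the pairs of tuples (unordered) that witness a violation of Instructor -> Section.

Instructor=H48: all 2 rows agree on Section — 0 pairs.
Instructor=H53: all 4 rows agree on Section — 0 pairs.
Instructor=H11: violating pairs (4,7), (5,7), (7,11) — 3 pairs.
Instructor=H83: all 2 rows agree on Section — 0 pairs.

3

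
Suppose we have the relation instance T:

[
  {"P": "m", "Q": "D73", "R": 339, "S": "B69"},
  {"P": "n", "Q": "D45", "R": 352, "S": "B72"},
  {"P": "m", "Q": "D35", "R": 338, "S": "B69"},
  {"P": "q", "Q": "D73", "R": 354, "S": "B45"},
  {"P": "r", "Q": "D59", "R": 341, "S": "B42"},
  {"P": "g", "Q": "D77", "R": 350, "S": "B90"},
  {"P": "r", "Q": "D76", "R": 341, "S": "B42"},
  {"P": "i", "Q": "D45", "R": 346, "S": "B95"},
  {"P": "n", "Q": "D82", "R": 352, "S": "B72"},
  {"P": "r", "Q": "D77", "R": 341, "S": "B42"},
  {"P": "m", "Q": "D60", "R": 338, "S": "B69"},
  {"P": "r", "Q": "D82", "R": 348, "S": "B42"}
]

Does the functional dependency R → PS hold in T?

Yes

R=339: 1 row → {P,S} = (m, B69) ✓
R=352: 2 rows → {P,S} = (n, B72), (n, B72) ✓
R=338: 2 rows → {P,S} = (m, B69), (m, B69) ✓
R=354: 1 row → {P,S} = (q, B45) ✓
R=341: 3 rows → {P,S} = (r, B42), (r, B42), (r, B42) ✓
R=350: 1 row → {P,S} = (g, B90) ✓
R=346: 1 row → {P,S} = (i, B95) ✓
R=348: 1 row → {P,S} = (r, B42) ✓
Every R value is associated with a single PS value, so R → PS holds.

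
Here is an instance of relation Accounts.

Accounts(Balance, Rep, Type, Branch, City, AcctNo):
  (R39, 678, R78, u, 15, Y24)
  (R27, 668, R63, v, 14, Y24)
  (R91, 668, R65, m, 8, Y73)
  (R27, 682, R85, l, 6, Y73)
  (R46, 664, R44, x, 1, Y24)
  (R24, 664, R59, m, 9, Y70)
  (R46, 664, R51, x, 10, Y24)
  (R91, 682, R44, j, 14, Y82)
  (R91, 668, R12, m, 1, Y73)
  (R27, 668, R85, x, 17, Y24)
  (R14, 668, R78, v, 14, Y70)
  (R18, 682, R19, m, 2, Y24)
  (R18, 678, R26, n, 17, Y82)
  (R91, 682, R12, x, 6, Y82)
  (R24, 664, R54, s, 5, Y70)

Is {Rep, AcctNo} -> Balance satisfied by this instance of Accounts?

(Rep=678, AcctNo=Y24): 1 row → Balance = R39 ✓
(Rep=668, AcctNo=Y24): 2 rows → Balance = R27, R27 ✓
(Rep=668, AcctNo=Y73): 2 rows → Balance = R91, R91 ✓
(Rep=682, AcctNo=Y73): 1 row → Balance = R27 ✓
(Rep=664, AcctNo=Y24): 2 rows → Balance = R46, R46 ✓
(Rep=664, AcctNo=Y70): 2 rows → Balance = R24, R24 ✓
(Rep=682, AcctNo=Y82): 2 rows → Balance = R91, R91 ✓
(Rep=668, AcctNo=Y70): 1 row → Balance = R14 ✓
(Rep=682, AcctNo=Y24): 1 row → Balance = R18 ✓
(Rep=678, AcctNo=Y82): 1 row → Balance = R18 ✓
Every {Rep, AcctNo} value is associated with a single Balance value, so {Rep, AcctNo} -> Balance holds.

Yes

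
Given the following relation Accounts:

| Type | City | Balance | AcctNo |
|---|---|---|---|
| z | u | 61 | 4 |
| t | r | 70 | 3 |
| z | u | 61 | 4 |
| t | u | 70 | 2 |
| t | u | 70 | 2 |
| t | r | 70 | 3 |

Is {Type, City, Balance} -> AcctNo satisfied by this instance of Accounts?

Yes

(Type=z, City=u, Balance=61): 2 rows → AcctNo = 4, 4 ✓
(Type=t, City=r, Balance=70): 2 rows → AcctNo = 3, 3 ✓
(Type=t, City=u, Balance=70): 2 rows → AcctNo = 2, 2 ✓
Every {Type, City, Balance} value is associated with a single AcctNo value, so {Type, City, Balance} -> AcctNo holds.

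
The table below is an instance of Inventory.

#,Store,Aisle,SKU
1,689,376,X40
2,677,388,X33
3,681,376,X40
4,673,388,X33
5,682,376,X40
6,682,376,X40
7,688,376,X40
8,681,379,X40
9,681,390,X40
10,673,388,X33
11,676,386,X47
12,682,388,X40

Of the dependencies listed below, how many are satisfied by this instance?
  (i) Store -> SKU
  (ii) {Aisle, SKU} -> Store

1

(i) Store -> SKU: every LHS value maps to a single RHS value — holds.
(ii) {Aisle, SKU} -> Store: (Aisle=376, SKU=X40): rows 1, 3, 5, 6, 7 → Store takes values {689, 681, 682, 688} — violation; (Aisle=388, SKU=X33): rows 2, 4, 10 → Store takes values {677, 673} — violation — fails.
1 of the 2 dependencies holds.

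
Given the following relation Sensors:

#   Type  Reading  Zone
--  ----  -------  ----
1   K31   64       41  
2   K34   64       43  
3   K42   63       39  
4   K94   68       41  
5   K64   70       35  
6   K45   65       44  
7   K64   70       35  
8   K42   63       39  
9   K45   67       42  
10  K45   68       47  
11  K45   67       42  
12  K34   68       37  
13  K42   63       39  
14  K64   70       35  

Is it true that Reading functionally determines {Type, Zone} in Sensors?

No

Reading=64: rows 1, 2 → {Type,Zone} takes values {(K31, 41), (K34, 43)} — violation
Reading=63: rows 3, 8, 13 → {Type,Zone} = (K42, 39), (K42, 39), (K42, 39) ✓
Reading=68: rows 4, 10, 12 → {Type,Zone} takes values {(K94, 41), (K45, 47), (K34, 37)} — violation
Reading=70: rows 5, 7, 14 → {Type,Zone} = (K64, 35), (K64, 35), (K64, 35) ✓
Reading=65: row 6 → {Type,Zone} = (K45, 44) ✓
Reading=67: rows 9, 11 → {Type,Zone} = (K45, 42), (K45, 42) ✓
Two rows agree on Reading but differ on {Type, Zone}, so Reading → {Type, Zone} does not hold.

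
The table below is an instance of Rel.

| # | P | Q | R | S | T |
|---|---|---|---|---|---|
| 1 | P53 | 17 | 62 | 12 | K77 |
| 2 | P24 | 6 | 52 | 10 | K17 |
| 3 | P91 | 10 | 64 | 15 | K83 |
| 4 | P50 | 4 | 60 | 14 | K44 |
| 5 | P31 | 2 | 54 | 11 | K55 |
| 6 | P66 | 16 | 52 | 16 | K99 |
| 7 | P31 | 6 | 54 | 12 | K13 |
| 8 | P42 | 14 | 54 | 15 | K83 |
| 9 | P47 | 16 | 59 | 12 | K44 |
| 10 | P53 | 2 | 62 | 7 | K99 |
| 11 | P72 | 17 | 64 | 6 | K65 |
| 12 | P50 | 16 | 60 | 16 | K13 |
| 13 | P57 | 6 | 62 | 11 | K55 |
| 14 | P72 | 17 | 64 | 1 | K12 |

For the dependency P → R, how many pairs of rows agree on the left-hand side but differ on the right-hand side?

0

P=P53: all 2 rows agree on R — 0 pairs.
P=P50: all 2 rows agree on R — 0 pairs.
P=P31: all 2 rows agree on R — 0 pairs.
P=P72: all 2 rows agree on R — 0 pairs.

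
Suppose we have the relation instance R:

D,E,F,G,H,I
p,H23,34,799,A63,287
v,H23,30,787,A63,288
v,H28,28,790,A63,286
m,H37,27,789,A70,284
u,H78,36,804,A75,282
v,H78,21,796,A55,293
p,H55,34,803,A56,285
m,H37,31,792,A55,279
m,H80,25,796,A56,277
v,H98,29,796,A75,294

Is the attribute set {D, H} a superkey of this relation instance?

No

Two distinct rows share (D=v, H=A63), so {D, H} does not determine every attribute — not a superkey.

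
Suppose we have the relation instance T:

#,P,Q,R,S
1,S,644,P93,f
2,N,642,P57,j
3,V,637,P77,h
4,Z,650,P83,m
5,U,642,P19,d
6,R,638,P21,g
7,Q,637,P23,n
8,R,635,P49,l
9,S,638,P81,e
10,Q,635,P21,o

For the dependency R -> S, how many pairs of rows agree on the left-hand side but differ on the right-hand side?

R=P21: violating pairs (6,10) — 1 pair.

1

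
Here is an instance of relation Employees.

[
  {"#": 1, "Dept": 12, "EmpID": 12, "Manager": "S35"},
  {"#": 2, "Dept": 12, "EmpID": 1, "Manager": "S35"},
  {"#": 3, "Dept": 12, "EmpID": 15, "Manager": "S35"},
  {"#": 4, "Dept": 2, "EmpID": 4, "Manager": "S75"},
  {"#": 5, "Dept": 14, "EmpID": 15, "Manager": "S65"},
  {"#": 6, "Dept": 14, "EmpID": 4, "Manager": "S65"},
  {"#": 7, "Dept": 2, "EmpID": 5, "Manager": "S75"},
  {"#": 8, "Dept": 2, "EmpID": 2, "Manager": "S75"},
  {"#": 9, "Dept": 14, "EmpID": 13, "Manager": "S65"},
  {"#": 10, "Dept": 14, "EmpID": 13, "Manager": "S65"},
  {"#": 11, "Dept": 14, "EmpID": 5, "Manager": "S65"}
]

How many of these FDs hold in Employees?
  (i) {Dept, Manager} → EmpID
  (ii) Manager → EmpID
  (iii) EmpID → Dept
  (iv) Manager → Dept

1

(i) {Dept, Manager} → EmpID: (Dept=12, Manager=S35): rows 1, 2, 3 → EmpID takes values {12, 1, 15} — violation; (Dept=2, Manager=S75): rows 4, 7, 8 → EmpID takes values {4, 5, 2} — violation; (Dept=14, Manager=S65): rows 5, 6, 9, 10, 11 → EmpID takes values {15, 4, 13, 5} — violation — fails.
(ii) Manager → EmpID: Manager=S35: rows 1, 2, 3 → EmpID takes values {12, 1, 15} — violation; Manager=S75: rows 4, 7, 8 → EmpID takes values {4, 5, 2} — violation; Manager=S65: rows 5, 6, 9, 10, 11 → EmpID takes values {15, 4, 13, 5} — violation — fails.
(iii) EmpID → Dept: EmpID=15: rows 3, 5 → Dept takes values {12, 14} — violation; EmpID=4: rows 4, 6 → Dept takes values {2, 14} — violation; EmpID=5: rows 7, 11 → Dept takes values {2, 14} — violation — fails.
(iv) Manager → Dept: every LHS value maps to a single RHS value — holds.
1 of the 4 dependencies holds.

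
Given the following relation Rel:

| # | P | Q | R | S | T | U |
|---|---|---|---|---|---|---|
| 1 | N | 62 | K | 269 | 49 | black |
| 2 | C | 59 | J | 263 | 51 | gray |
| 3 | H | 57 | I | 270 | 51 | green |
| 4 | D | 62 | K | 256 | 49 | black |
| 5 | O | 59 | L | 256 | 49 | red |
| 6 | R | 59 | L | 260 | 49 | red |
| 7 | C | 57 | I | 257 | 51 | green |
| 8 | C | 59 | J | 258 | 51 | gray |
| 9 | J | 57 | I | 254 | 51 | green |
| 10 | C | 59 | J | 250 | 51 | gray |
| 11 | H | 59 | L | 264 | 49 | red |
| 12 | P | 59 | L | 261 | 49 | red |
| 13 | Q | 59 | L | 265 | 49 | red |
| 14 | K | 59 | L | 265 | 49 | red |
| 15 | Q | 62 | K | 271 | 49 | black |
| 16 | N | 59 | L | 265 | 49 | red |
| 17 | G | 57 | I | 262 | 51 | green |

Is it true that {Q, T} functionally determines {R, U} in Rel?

(Q=62, T=49): rows 1, 4, 15 → {R,U} = (K, black), (K, black), (K, black) ✓
(Q=59, T=51): rows 2, 8, 10 → {R,U} = (J, gray), (J, gray), (J, gray) ✓
(Q=57, T=51): rows 3, 7, 9, 17 → {R,U} = (I, green), (I, green), (I, green), (I, green) ✓
(Q=59, T=49): rows 5, 6, 11, 12, 13, 14, 16 → {R,U} = (L, red), (L, red), (L, red), (L, red), (L, red), (L, red), (L, red) ✓
Every {Q, T} value is associated with a single {R, U} value, so {Q, T} → {R, U} holds.

Yes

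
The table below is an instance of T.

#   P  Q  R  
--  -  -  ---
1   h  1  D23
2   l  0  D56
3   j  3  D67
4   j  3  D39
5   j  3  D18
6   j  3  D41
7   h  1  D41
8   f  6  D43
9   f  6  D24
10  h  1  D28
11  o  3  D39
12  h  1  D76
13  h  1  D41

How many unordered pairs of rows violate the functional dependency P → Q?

0

P=h: all 5 rows agree on Q — 0 pairs.
P=j: all 4 rows agree on Q — 0 pairs.
P=f: all 2 rows agree on Q — 0 pairs.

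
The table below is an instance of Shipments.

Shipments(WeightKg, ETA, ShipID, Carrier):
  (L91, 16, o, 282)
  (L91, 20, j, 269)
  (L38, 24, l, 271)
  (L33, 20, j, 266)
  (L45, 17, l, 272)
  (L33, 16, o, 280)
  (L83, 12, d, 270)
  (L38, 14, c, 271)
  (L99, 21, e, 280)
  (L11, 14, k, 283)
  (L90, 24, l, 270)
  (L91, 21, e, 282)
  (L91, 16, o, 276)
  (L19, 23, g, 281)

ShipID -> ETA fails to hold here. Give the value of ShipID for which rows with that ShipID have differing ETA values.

ShipID=o: 3 rows → ETA = 16, 16, 16 ✓
ShipID=j: 2 rows → ETA = 20, 20 ✓
ShipID=l: 3 rows → ETA takes values {24, 17} — violation
ShipID=d: 1 row → ETA = 12 ✓
ShipID=c: 1 row → ETA = 14 ✓
ShipID=e: 2 rows → ETA = 21, 21 ✓
ShipID=k: 1 row → ETA = 14 ✓
ShipID=g: 1 row → ETA = 23 ✓
The only ShipID value with inconsistent ETA is ShipID=l.

l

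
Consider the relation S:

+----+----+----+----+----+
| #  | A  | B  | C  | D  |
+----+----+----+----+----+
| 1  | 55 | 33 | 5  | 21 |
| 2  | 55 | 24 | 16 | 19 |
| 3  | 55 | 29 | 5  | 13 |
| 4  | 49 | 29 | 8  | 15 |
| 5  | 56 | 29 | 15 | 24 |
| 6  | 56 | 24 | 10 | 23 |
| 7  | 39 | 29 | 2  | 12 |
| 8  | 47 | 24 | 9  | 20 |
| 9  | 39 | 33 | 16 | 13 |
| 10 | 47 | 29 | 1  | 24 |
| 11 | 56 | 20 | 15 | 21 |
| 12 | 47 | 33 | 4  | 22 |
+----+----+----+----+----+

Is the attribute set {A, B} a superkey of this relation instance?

Yes

All 12 rows have distinct {A, B} values, so {A, B} → (all attributes) holds and {A, B} is a superkey.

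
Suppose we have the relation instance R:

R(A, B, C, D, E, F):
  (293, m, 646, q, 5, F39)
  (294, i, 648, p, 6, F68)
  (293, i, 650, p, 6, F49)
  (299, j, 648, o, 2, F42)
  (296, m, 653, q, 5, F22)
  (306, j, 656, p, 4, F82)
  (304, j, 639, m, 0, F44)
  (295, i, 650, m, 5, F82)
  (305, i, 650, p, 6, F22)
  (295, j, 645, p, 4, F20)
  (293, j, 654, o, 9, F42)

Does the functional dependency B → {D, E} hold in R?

B=m: 2 rows → {D,E} = (q, 5), (q, 5) ✓
B=i: 4 rows → {D,E} takes values {(p, 6), (m, 5)} — violation
B=j: 5 rows → {D,E} takes values {(o, 2), (p, 4), (m, 0), (o, 9)} — violation
Two rows agree on B but differ on {D, E}, so B → {D, E} does not hold.

No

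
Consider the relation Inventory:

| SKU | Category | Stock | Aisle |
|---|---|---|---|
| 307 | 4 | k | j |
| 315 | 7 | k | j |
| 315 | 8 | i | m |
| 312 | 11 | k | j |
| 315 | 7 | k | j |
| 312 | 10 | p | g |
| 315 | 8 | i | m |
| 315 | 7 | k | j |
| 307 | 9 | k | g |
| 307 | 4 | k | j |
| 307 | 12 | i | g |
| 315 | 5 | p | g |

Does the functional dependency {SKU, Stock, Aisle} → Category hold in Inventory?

(SKU=307, Stock=k, Aisle=j): 2 rows → Category = 4, 4 ✓
(SKU=315, Stock=k, Aisle=j): 3 rows → Category = 7, 7, 7 ✓
(SKU=315, Stock=i, Aisle=m): 2 rows → Category = 8, 8 ✓
(SKU=312, Stock=k, Aisle=j): 1 row → Category = 11 ✓
(SKU=312, Stock=p, Aisle=g): 1 row → Category = 10 ✓
(SKU=307, Stock=k, Aisle=g): 1 row → Category = 9 ✓
(SKU=307, Stock=i, Aisle=g): 1 row → Category = 12 ✓
(SKU=315, Stock=p, Aisle=g): 1 row → Category = 5 ✓
Every {SKU, Stock, Aisle} value is associated with a single Category value, so {SKU, Stock, Aisle} → Category holds.

Yes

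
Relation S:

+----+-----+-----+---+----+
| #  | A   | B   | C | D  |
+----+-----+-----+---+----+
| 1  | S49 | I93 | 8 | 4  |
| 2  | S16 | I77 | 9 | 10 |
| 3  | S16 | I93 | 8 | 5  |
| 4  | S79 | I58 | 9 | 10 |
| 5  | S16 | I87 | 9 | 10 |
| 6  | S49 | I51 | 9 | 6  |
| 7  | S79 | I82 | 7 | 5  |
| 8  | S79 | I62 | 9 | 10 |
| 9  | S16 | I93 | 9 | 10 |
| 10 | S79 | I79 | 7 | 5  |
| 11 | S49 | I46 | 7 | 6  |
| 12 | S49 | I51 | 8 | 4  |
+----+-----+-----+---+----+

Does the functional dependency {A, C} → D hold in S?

Yes

(A=S49, C=8): rows 1, 12 → D = 4, 4 ✓
(A=S16, C=9): rows 2, 5, 9 → D = 10, 10, 10 ✓
(A=S16, C=8): row 3 → D = 5 ✓
(A=S79, C=9): rows 4, 8 → D = 10, 10 ✓
(A=S49, C=9): row 6 → D = 6 ✓
(A=S79, C=7): rows 7, 10 → D = 5, 5 ✓
(A=S49, C=7): row 11 → D = 6 ✓
Every {A, C} value is associated with a single D value, so {A, C} → D holds.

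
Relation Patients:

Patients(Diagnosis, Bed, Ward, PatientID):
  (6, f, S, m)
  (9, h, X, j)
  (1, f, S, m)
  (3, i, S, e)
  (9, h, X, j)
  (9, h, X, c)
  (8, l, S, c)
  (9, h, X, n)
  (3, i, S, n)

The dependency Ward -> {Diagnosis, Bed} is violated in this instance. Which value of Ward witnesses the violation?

S

Ward=S: 5 rows → {Diagnosis,Bed} takes values {(6, f), (1, f), (3, i), (8, l)} — violation
Ward=X: 4 rows → {Diagnosis,Bed} = (9, h), (9, h), (9, h), (9, h) ✓
The only Ward value with inconsistent RHS is Ward=S.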